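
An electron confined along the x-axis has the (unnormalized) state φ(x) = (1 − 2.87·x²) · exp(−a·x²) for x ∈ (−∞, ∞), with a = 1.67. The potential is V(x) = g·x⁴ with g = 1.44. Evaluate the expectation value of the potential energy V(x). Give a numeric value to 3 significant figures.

⟨V⟩ = ∫ V(x)·|φ|² dx / ∫|φ|² dx.
Expand each integrand as polynomial × e^(−2ax²) and use ∫x^(2j)·e^(−2ax²) dx = (2j−1)!!/(4a)^j · √(π/(2a)), odd powers → 0; here √(π/(2a)) = 0.96984.
State is unnormalized: ∫|φ|² dx = 0.67355, and ∫φ*·V(x)·φ dx = 0.29710, so ⟨V⟩ = 0.29710 / 0.67355.
⟨V⟩ = 0.44110.

0.441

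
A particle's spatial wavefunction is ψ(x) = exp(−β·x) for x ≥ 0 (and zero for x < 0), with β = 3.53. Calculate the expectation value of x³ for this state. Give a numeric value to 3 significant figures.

0.0171

⟨x³⟩ = ∫ x³·|ψ|² dx / ∫|ψ|² dx (integrals over the domain).
Every integrand reduces to terms xʲ·e^(−2βx) on [0, ∞); use ∫₀^∞ xʲ·e^(−2βx) dx = j!/(2β)^(j+1).
State is unnormalized: ∫|ψ|² dx = 0.14164, and ∫ψ*·x³·ψ dx = 0.0024151, so ⟨x³⟩ = 0.0024151 / 0.14164.
⟨x³⟩ = 0.017051.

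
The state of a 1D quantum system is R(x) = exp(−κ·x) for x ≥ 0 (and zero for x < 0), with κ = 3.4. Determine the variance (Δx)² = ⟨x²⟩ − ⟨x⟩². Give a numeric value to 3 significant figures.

Compute ⟨x⟩ and ⟨x²⟩ separately, then (Δx)² = ⟨x²⟩ − ⟨x⟩².
Every integrand reduces to terms xʲ·e^(−2κx) on [0, ∞); use ∫₀^∞ xʲ·e^(−2κx) dx = j!/(2κ)^(j+1).
Normalization: ∫|R|² dx = 0.14706.
⟨x⟩ = 0.14706 and ⟨x²⟩ = 0.043253.
(Δx)² = 0.043253 − (0.14706)² = 0.021626.

0.0216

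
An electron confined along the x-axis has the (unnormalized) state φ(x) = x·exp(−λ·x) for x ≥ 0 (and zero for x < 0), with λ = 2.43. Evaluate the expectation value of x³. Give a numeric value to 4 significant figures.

⟨x³⟩ = ∫ x³·|φ|² dx / ∫|φ|² dx (integrals over the domain).
Every integrand reduces to terms xʲ·e^(−2λx) on [0, ∞); use ∫₀^∞ xʲ·e^(−2λx) dx = j!/(2λ)^(j+1).
State is unnormalized: ∫|φ|² dx = 0.017423, and ∫φ*·x³·φ dx = 0.0091068, so ⟨x³⟩ = 0.0091068 / 0.017423.
⟨x³⟩ = 0.52269.

0.5227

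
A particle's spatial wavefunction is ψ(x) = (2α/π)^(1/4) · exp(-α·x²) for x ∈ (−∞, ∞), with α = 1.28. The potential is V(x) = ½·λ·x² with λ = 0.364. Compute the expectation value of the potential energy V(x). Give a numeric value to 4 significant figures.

⟨V⟩ = ∫ V(x)·|ψ|² dx.
Gaussian moments: ∫x^(2j)·e^(−2αx²) dx = (2j−1)!!/(4α)^j · √(π/(2α)), odd powers integrate to 0; here √(π/(2α)) = 1.1078.
⟨V⟩ = 0.035547.

0.03555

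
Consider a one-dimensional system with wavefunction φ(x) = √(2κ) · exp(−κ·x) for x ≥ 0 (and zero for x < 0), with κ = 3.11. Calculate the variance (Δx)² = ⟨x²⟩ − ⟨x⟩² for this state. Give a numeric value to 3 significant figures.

Compute ⟨x⟩ and ⟨x²⟩ separately, then (Δx)² = ⟨x²⟩ − ⟨x⟩².
Every integrand reduces to terms xʲ·e^(−2κx) on [0, ∞); use ∫₀^∞ xʲ·e^(−2κx) dx = j!/(2κ)^(j+1).
⟨x⟩ = 0.16077 and ⟨x²⟩ = 0.051695.
(Δx)² = 0.051695 − (0.16077)² = 0.025848.

0.0258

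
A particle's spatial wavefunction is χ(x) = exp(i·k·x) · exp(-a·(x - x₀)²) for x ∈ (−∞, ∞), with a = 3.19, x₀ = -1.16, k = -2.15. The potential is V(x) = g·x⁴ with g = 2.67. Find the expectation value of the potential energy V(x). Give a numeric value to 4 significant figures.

⟨V⟩ = ∫ V(x)·|χ|² dx / ∫|χ|² dx.
Gaussian moments (u = x − x₀): ∫u^(2j)·e^(−2au²) du = (2j−1)!!/(4a)^j · √(π/(2a)), odd powers integrate to 0; here √(π/(2a)) = 0.70172.
State is unnormalized: ∫|χ|² dx = 0.70172, and ∫χ*·V(x)·χ dx = 4.6124, so ⟨V⟩ = 4.6124 / 0.70172.
⟨V⟩ = 6.5730.

6.573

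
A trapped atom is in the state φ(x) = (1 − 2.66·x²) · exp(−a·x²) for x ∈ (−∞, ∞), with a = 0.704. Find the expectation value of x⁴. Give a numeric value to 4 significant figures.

⟨x⁴⟩ = ∫ x⁴·|φ|² dx / ∫|φ|² dx (integrals over the domain).
Expand each integrand as polynomial × e^(−2ax²) and use ∫x^(2j)·e^(−2ax²) dx = (2j−1)!!/(4a)^j · √(π/(2a)), odd powers → 0; here √(π/(2a)) = 1.4937.
State is unnormalized: ∫|φ|² dx = 2.6702, and ∫φ*·x⁴·φ dx = 12.875, so ⟨x⁴⟩ = 12.875 / 2.6702.
⟨x⁴⟩ = 4.8217.

4.822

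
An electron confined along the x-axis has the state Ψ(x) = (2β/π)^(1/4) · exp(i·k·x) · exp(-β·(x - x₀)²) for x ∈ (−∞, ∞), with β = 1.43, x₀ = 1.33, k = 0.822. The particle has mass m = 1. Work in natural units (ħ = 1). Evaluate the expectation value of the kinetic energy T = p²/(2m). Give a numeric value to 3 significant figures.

T = −(ħ²/2m) d²/dx², so ⟨T⟩ = −(ħ²/2m) ∫ Ψ*·Ψ'' dx; with m = 1.
Gaussian moments (u = x − x₀): ∫u^(2j)·e^(−2βu²) du = (2j−1)!!/(4β)^j · √(π/(2β)), odd powers integrate to 0; here √(π/(2β)) = 1.0481. Derivatives: Ψ′ = (ik − 2βu)·Ψ, Ψ″ = ((ik − 2βu)² − 2β)·Ψ; the odd-in-u pieces drop out.
⟨T⟩ = 1.0528.

1.05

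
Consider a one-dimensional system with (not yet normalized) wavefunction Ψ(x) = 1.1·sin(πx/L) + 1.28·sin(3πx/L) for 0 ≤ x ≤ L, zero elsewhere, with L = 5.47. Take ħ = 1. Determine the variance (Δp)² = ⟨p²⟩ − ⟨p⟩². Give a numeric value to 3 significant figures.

1.85

Compute ⟨p⟩ and ⟨p²⟩ separately; (Δp)² = ⟨p²⟩ − ⟨p⟩².
d²/dx² sin(jπx/L) = −(jπ/L)²·sin(jπx/L); on 0 ≤ x ≤ L, ∫sin²(jπx/L) dx = L/2 and ∫sin(jπx/L)·sin(lπx/L) dx = 0 for j ≠ l, so only diagonal terms survive in ∫|Ψ|² and ∫Ψ·Ψ″; ∫Ψ·Ψ′ dx = [Ψ²/2] between the walls = 0.
Normalization: ∫|Ψ|² dx = 7.7904.
⟨p⟩ = 0.0000 and ⟨p²⟩ = 1.8477.
(Δp)² = 1.8477 − (0.0000)² = 1.8477.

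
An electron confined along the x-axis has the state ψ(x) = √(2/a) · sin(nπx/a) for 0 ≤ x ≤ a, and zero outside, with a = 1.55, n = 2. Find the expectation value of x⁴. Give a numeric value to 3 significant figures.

1.01

⟨x⁴⟩ = ∫ x⁴·|ψ|² dx (integrals over the domain).
With sin²θ = (1 − cos2θ)/2 on 0 ≤ x ≤ a: ∫sin²(nπx/a) dx = a/2, ∫x·sin²(nπx/a) dx = a²/4, ∫x²·sin²(nπx/a) dx = a³·(1/6 − 1/(4n²π²)); higher powers xᵏ the same way, integrating xᵏ·cos(2nπx/a) by parts.
⟨x⁴⟩ = 1.0137.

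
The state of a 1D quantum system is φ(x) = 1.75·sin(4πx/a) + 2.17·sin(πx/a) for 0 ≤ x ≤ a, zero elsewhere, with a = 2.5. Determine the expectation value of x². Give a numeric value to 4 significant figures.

⟨x²⟩ = ∫ x²·|φ|² dx / ∫|φ|² dx (integrals over the domain).
On 0 ≤ x ≤ a (j ≠ l): ∫sin²(jπx/a) dx = a/2, ∫sin(jπx/a)·sin(lπx/a) dx = 0; diagonal moments ∫x·sin²(jπx/a) dx = a²/4, ∫x²·sin²(jπx/a) dx = a³·(1/6 − 1/(4j²π²)); cross terms ∫x·sin(jπx/a)·sin(lπx/a) dx = 0 for j + l even and −4jla²/(π²(j² − l²)²) for j + l odd, ∫x²·sin(jπx/a)·sin(lπx/a) dx = (−1)^(j+l)·4jla³/(π²(j² − l²)²); higher powers the same way via product-to-sum and parts.
State is unnormalized: ∫|φ|² dx = 9.7143, and ∫φ*·x²·φ dx = 17.444, so ⟨x²⟩ = 17.444 / 9.7143.
⟨x²⟩ = 1.7957.

1.796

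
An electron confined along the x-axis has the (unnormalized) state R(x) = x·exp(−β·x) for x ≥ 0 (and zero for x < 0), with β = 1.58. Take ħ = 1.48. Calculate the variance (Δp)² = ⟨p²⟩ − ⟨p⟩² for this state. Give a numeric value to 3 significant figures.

5.47

Compute ⟨p⟩ and ⟨p²⟩ separately; (Δp)² = ⟨p²⟩ − ⟨p⟩².
Differentiate x·exp(−β·x) with the product rule; every integrand then reduces to terms xʲ·e^(−2βx) on [0, ∞), with ∫₀^∞ xʲ·e^(−2βx) dx = j!/(2β)^(j+1).
Normalization: ∫|R|² dx = 0.063382.
⟨p⟩ = 0.0000 and ⟨p²⟩ = 5.4681.
(Δp)² = 5.4681 − (0.0000)² = 5.4681.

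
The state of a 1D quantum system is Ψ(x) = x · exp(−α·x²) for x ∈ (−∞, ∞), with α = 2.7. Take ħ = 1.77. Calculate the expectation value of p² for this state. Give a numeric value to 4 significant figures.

p² Ψ = −ħ² d²Ψ/dx²; ⟨p²⟩ = −ħ² ∫ Ψ*·Ψ'' dx / ∫|Ψ|² dx.
Expand each integrand as polynomial × e^(−2αx²) and use ∫x^(2j)·e^(−2αx²) dx = (2j−1)!!/(4α)^j · √(π/(2α)), odd powers → 0; here √(π/(2α)) = 0.76274. Differentiate with the product rule, d/dx e^(−αx²) = −2αx·e^(−αx²).
State is unnormalized: ∫|Ψ|² dx = 0.070624, and ∫Ψ*·(−ħ² Ψ'') dx = 1.7922, so ⟨p²⟩ = 1.7922 / 0.070624.
⟨p²⟩ = 25.376.

25.38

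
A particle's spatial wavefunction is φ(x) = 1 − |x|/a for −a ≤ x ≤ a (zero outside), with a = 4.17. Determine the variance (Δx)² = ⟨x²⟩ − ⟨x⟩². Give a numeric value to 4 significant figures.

Compute ⟨x⟩ and ⟨x²⟩ separately, then (Δx)² = ⟨x²⟩ − ⟨x⟩².
φ is even, so ∫ over [−a, a] = 2∫₀ᵃ with φ = 1 − x/a there: ∫₀ᵃ (1 − x/a)² dx = a/3, ∫₀ᵃ x²(1 − x/a)² dx = a³/30, ∫₀ᵃ x⁴(1 − x/a)² dx = a⁵/105.
Normalization: ∫|φ|² dx = 2.7800.
⟨x⟩ = 0.0000 and ⟨x²⟩ = 1.7389.
(Δx)² = 1.7389 − (0.0000)² = 1.7389.

1.739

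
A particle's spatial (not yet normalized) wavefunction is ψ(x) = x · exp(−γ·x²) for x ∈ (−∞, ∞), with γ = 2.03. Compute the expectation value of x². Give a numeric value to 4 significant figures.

⟨x²⟩ = ∫ x²·|ψ|² dx / ∫|ψ|² dx (integrals over the domain).
Expand each integrand as polynomial × e^(−2γx²) and use ∫x^(2j)·e^(−2γx²) dx = (2j−1)!!/(4γ)^j · √(π/(2γ)), odd powers → 0; here √(π/(2γ)) = 0.87965.
State is unnormalized: ∫|ψ|² dx = 0.10833, and ∫ψ*·x²·ψ dx = 0.040024, so ⟨x²⟩ = 0.040024 / 0.10833.
⟨x²⟩ = 0.36946.

0.3695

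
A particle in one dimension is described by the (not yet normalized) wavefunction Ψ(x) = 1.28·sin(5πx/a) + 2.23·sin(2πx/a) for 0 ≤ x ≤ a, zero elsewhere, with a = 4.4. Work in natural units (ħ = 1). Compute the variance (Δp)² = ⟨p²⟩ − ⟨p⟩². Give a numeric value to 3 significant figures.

Compute ⟨p⟩ and ⟨p²⟩ separately; (Δp)² = ⟨p²⟩ − ⟨p⟩².
d²/dx² sin(jπx/a) = −(jπ/a)²·sin(jπx/a); on 0 ≤ x ≤ a, ∫sin²(jπx/a) dx = a/2 and ∫sin(jπx/a)·sin(lπx/a) dx = 0 for j ≠ l, so only diagonal terms survive in ∫|Ψ|² and ∫Ψ·Ψ″; ∫Ψ·Ψ′ dx = [Ψ²/2] between the walls = 0.
Normalization: ∫|Ψ|² dx = 14.545.
⟨p⟩ = 0.0000 and ⟨p²⟩ = 4.6922.
(Δp)² = 4.6922 − (0.0000)² = 4.6922.

4.69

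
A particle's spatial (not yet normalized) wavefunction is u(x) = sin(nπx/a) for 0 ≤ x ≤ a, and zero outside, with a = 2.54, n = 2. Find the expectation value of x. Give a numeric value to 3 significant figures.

⟨x⟩ = ∫ x·|u|² dx / ∫|u|² dx (integrals over the domain).
With sin²θ = (1 − cos2θ)/2 on 0 ≤ x ≤ a: ∫sin²(nπx/a) dx = a/2, ∫x·sin²(nπx/a) dx = a²/4, ∫x²·sin²(nπx/a) dx = a³·(1/6 − 1/(4n²π²)); higher powers xᵏ the same way, integrating xᵏ·cos(2nπx/a) by parts.
State is unnormalized: ∫|u|² dx = 1.2700, and ∫u*·x·u dx = 1.6129, so ⟨x⟩ = 1.6129 / 1.2700.
⟨x⟩ = 1.2700.

1.27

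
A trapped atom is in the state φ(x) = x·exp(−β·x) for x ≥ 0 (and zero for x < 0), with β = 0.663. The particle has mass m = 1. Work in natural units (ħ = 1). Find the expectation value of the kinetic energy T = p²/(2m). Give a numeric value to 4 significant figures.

T = −(ħ²/2m) d²/dx², so ⟨T⟩ = −(ħ²/2m) ∫ φ*·φ'' dx / ∫|φ|² dx; with m = 1.
Differentiate x·exp(−β·x) with the product rule; every integrand then reduces to terms xʲ·e^(−2βx) on [0, ∞), with ∫₀^∞ xʲ·e^(−2βx) dx = j!/(2β)^(j+1).
State is unnormalized: ∫|φ|² dx = 0.85783, and ∫φ*·(−ħ²/2m · φ'') dx = 0.18854, so ⟨T⟩ = 0.18854 / 0.85783.
⟨T⟩ = 0.21978.

0.2198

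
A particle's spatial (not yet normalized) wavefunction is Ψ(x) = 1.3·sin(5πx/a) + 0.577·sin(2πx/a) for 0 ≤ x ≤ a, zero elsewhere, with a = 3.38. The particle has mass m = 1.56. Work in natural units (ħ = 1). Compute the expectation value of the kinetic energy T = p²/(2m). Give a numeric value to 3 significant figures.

5.97

T = −(ħ²/2m) d²/dx², so ⟨T⟩ = −(ħ²/2m) ∫ Ψ*·Ψ'' dx / ∫|Ψ|² dx; with m = 1.56.
d²/dx² sin(jπx/a) = −(jπ/a)²·sin(jπx/a); on 0 ≤ x ≤ a, ∫sin²(jπx/a) dx = a/2 and ∫sin(jπx/a)·sin(lπx/a) dx = 0 for j ≠ l, so only diagonal terms survive in ∫|Ψ|² and ∫Ψ·Ψ″; ∫Ψ·Ψ′ dx = [Ψ²/2] between the walls = 0.
State is unnormalized: ∫|Ψ|² dx = 3.4188, and ∫Ψ*·(−ħ²/2m · Ψ'') dx = 20.394, so ⟨T⟩ = 20.394 / 3.4188.
⟨T⟩ = 5.9653.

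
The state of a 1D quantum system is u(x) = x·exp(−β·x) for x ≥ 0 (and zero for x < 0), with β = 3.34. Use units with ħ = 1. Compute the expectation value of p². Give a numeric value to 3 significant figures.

p² u = −ħ² d²u/dx²; ⟨p²⟩ = −ħ² ∫ u*·u'' dx / ∫|u|² dx.
Differentiate x·exp(−β·x) with the product rule; every integrand then reduces to terms xʲ·e^(−2βx) on [0, ∞), with ∫₀^∞ xʲ·e^(−2βx) dx = j!/(2β)^(j+1).
State is unnormalized: ∫|u|² dx = 0.0067097, and ∫u*·(−ħ² u'') dx = 0.074850, so ⟨p²⟩ = 0.074850 / 0.0067097.
⟨p²⟩ = 11.156.

11.2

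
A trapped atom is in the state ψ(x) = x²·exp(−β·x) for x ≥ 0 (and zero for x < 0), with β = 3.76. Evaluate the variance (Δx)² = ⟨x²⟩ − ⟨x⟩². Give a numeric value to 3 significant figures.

Compute ⟨x⟩ and ⟨x²⟩ separately, then (Δx)² = ⟨x²⟩ − ⟨x⟩².
Every integrand reduces to terms xʲ·e^(−2βx) on [0, ∞); use ∫₀^∞ xʲ·e^(−2βx) dx = j!/(2β)^(j+1).
Normalization: ∫|ψ|² dx = 0.00099798.
⟨x⟩ = 0.66489 and ⟨x²⟩ = 0.53050.
(Δx)² = 0.53050 − (0.66489)² = 0.088417.

0.0884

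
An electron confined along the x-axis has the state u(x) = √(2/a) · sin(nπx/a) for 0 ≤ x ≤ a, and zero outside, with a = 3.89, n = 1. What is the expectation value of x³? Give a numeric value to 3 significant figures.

⟨x³⟩ = ∫ x³·|u|² dx (integrals over the domain).
With sin²θ = (1 − cos2θ)/2 on 0 ≤ x ≤ a: ∫sin²(nπx/a) dx = a/2, ∫x·sin²(nπx/a) dx = a²/4, ∫x²·sin²(nπx/a) dx = a³·(1/6 − 1/(4n²π²)); higher powers xᵏ the same way, integrating xᵏ·cos(2nπx/a) by parts.
⟨x³⟩ = 10.243.

10.2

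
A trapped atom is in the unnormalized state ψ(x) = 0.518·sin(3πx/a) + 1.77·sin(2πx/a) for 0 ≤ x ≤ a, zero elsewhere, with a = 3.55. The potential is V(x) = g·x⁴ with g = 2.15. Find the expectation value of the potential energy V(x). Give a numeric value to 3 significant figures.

34.0

⟨V⟩ = ∫ V(x)·|ψ|² dx / ∫|ψ|² dx.
On 0 ≤ x ≤ a (j ≠ l): ∫sin²(jπx/a) dx = a/2, ∫sin(jπx/a)·sin(lπx/a) dx = 0; diagonal moments ∫x·sin²(jπx/a) dx = a²/4, ∫x²·sin²(jπx/a) dx = a³·(1/6 − 1/(4j²π²)); cross terms ∫x·sin(jπx/a)·sin(lπx/a) dx = 0 for j + l even and −4jla²/(π²(j² − l²)²) for j + l odd, ∫x²·sin(jπx/a)·sin(lπx/a) dx = (−1)^(j+l)·4jla³/(π²(j² − l²)²); higher powers the same way via product-to-sum and parts.
State is unnormalized: ∫|ψ|² dx = 6.0372, and ∫ψ*·V(x)·ψ dx = 205.20, so ⟨V⟩ = 205.20 / 6.0372.
⟨V⟩ = 33.990.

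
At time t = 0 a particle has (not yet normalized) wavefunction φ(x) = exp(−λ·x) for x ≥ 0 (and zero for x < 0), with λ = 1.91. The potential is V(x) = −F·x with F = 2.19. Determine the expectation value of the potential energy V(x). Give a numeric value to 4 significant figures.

-0.5733

⟨V⟩ = ∫ V(x)·|φ|² dx / ∫|φ|² dx.
Every integrand reduces to terms xʲ·e^(−2λx) on [0, ∞); use ∫₀^∞ xʲ·e^(−2λx) dx = j!/(2λ)^(j+1).
State is unnormalized: ∫|φ|² dx = 0.26178, and ∫φ*·V(x)·φ dx = -0.15008, so ⟨V⟩ = -0.15008 / 0.26178.
⟨V⟩ = -0.57330.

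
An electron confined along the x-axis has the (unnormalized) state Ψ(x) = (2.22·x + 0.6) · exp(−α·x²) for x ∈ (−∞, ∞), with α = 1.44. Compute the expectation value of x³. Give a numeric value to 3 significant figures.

0.198

⟨x³⟩ = ∫ x³·|Ψ|² dx / ∫|Ψ|² dx (integrals over the domain).
Expand each integrand as polynomial × e^(−2αx²) and use ∫x^(2j)·e^(−2αx²) dx = (2j−1)!!/(4α)^j · √(π/(2α)), odd powers → 0; here √(π/(2α)) = 1.0444.
State is unnormalized: ∫|Ψ|² dx = 1.2696, and ∫Ψ*·x³·Ψ dx = 0.25159, so ⟨x³⟩ = 0.25159 / 1.2696.
⟨x³⟩ = 0.19816.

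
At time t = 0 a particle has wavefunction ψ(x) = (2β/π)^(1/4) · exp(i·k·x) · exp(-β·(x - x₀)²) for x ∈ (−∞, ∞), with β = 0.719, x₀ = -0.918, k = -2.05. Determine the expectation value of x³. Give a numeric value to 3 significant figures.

⟨x³⟩ = ∫ x³·|ψ|² dx (integrals over the domain).
Gaussian moments (u = x − x₀): ∫u^(2j)·e^(−2βu²) du = (2j−1)!!/(4β)^j · √(π/(2β)), odd powers integrate to 0; here √(π/(2β)) = 1.4781.
⟨x³⟩ = -1.7312.

-1.73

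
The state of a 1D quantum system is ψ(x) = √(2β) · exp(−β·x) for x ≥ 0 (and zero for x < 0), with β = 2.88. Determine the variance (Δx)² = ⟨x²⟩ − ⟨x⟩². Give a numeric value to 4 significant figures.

0.03014

Compute ⟨x⟩ and ⟨x²⟩ separately, then (Δx)² = ⟨x²⟩ − ⟨x⟩².
Every integrand reduces to terms xʲ·e^(−2βx) on [0, ∞); use ∫₀^∞ xʲ·e^(−2βx) dx = j!/(2β)^(j+1).
⟨x⟩ = 0.17361 and ⟨x²⟩ = 0.060282.
(Δx)² = 0.060282 − (0.17361)² = 0.030141.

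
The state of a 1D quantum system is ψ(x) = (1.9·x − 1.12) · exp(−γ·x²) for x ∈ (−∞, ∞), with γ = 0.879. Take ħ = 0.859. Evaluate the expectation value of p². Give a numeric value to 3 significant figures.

1.23

p² ψ = −ħ² d²ψ/dx²; ⟨p²⟩ = −ħ² ∫ ψ*·ψ'' dx / ∫|ψ|² dx.
Expand each integrand as polynomial × e^(−2γx²) and use ∫x^(2j)·e^(−2γx²) dx = (2j−1)!!/(4γ)^j · √(π/(2γ)), odd powers → 0; here √(π/(2γ)) = 1.3368. Differentiate with the product rule, d/dx e^(−γx²) = −2γx·e^(−γx²).
State is unnormalized: ∫|ψ|² dx = 3.0494, and ∫ψ*·(−ħ² ψ'') dx = 3.7583, so ⟨p²⟩ = 3.7583 / 3.0494.
⟨p²⟩ = 1.2325.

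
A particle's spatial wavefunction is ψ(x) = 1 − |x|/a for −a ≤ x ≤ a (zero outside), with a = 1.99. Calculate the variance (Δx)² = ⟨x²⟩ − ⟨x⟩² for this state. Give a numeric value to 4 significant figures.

0.3960

Compute ⟨x⟩ and ⟨x²⟩ separately, then (Δx)² = ⟨x²⟩ − ⟨x⟩².
ψ is even, so ∫ over [−a, a] = 2∫₀ᵃ with ψ = 1 − x/a there: ∫₀ᵃ (1 − x/a)² dx = a/3, ∫₀ᵃ x²(1 − x/a)² dx = a³/30, ∫₀ᵃ x⁴(1 − x/a)² dx = a⁵/105.
Normalization: ∫|ψ|² dx = 1.3267.
⟨x⟩ = 0.0000 and ⟨x²⟩ = 0.39601.
(Δx)² = 0.39601 − (0.0000)² = 0.39601.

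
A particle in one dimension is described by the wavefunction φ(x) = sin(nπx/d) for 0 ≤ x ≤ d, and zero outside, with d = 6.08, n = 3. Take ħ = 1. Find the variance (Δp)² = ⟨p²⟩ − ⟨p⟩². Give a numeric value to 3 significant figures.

Compute ⟨p⟩ and ⟨p²⟩ separately; (Δp)² = ⟨p²⟩ − ⟨p⟩².
d/dx sin(nπx/d) = (nπ/d)·cos(nπx/d) and d²/dx² sin(nπx/d) = −(nπ/d)²·sin(nπx/d); on 0 ≤ x ≤ d, ∫sin²(nπx/d) dx = d/2 and ∫sin(nπx/d)·cos(nπx/d) dx = 0.
Normalization: ∫|φ|² dx = 3.0400.
⟨p⟩ = 0.0000 and ⟨p²⟩ = 2.4029.
(Δp)² = 2.4029 − (0.0000)² = 2.4029.

2.40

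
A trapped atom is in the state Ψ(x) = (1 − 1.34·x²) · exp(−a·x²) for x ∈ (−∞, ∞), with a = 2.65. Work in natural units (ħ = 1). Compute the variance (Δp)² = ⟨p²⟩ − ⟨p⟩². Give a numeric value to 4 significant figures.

Compute ⟨p⟩ and ⟨p²⟩ separately; (Δp)² = ⟨p²⟩ − ⟨p⟩².
Expand each integrand as polynomial × e^(−2ax²) and use ∫x^(2j)·e^(−2ax²) dx = (2j−1)!!/(4a)^j · √(π/(2a)), odd powers → 0; here √(π/(2a)) = 0.76990. Differentiate with the product rule, d/dx e^(−ax²) = −2ax·e^(−ax²).
Normalization: ∫|Ψ|² dx = 0.61216.
⟨p⟩ = 0.0000 and ⟨p²⟩ = 4.5483.
(Δp)² = 4.5483 − (0.0000)² = 4.5483.

4.548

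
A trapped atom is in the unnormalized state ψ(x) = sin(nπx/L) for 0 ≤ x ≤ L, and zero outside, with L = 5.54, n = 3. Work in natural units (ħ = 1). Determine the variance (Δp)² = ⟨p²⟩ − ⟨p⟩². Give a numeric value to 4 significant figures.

Compute ⟨p⟩ and ⟨p²⟩ separately; (Δp)² = ⟨p²⟩ − ⟨p⟩².
d/dx sin(nπx/L) = (nπ/L)·cos(nπx/L) and d²/dx² sin(nπx/L) = −(nπ/L)²·sin(nπx/L); on 0 ≤ x ≤ L, ∫sin²(nπx/L) dx = L/2 and ∫sin(nπx/L)·cos(nπx/L) dx = 0.
Normalization: ∫|ψ|² dx = 2.7700.
⟨p⟩ = 0.0000 and ⟨p²⟩ = 2.8942.
(Δp)² = 2.8942 − (0.0000)² = 2.8942.

2.894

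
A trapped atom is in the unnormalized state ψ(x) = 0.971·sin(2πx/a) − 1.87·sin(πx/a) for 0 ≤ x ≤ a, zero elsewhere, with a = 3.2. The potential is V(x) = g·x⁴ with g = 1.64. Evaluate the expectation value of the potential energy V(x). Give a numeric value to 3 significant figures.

38.3

⟨V⟩ = ∫ V(x)·|ψ|² dx / ∫|ψ|² dx.
On 0 ≤ x ≤ a (j ≠ l): ∫sin²(jπx/a) dx = a/2, ∫sin(jπx/a)·sin(lπx/a) dx = 0; diagonal moments ∫x·sin²(jπx/a) dx = a²/4, ∫x²·sin²(jπx/a) dx = a³·(1/6 − 1/(4j²π²)); cross terms ∫x·sin(jπx/a)·sin(lπx/a) dx = 0 for j + l even and −4jla²/(π²(j² − l²)²) for j + l odd, ∫x²·sin(jπx/a)·sin(lπx/a) dx = (−1)^(j+l)·4jla³/(π²(j² − l²)²); higher powers the same way via product-to-sum and parts.
State is unnormalized: ∫|ψ|² dx = 7.1036, and ∫ψ*·V(x)·ψ dx = 272.14, so ⟨V⟩ = 272.14 / 7.1036.
⟨V⟩ = 38.310.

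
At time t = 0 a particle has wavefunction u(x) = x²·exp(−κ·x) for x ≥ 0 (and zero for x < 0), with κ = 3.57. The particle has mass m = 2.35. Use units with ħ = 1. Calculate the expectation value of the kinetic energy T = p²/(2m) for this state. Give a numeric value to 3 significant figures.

0.904

T = −(ħ²/2m) d²/dx², so ⟨T⟩ = −(ħ²/2m) ∫ u*·u'' dx / ∫|u|² dx; with m = 2.35.
Differentiate x²·exp(−κ·x) with the product rule; every integrand then reduces to terms xʲ·e^(−2κx) on [0, ∞), with ∫₀^∞ xʲ·e^(−2κx) dx = j!/(2κ)^(j+1).
State is unnormalized: ∫|u|² dx = 0.0012934, and ∫u*·(−ħ²/2m · u'') dx = 0.0011691, so ⟨T⟩ = 0.0011691 / 0.0012934.
⟨T⟩ = 0.90389.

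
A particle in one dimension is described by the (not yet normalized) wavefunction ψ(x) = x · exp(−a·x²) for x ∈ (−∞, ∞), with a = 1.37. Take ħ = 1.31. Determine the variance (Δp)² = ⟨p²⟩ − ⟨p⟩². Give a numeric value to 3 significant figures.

7.05

Compute ⟨p⟩ and ⟨p²⟩ separately; (Δp)² = ⟨p²⟩ − ⟨p⟩².
Expand each integrand as polynomial × e^(−2ax²) and use ∫x^(2j)·e^(−2ax²) dx = (2j−1)!!/(4a)^j · √(π/(2a)), odd powers → 0; here √(π/(2a)) = 1.0708. Differentiate with the product rule, d/dx e^(−ax²) = −2ax·e^(−ax²).
Normalization: ∫|ψ|² dx = 0.19540.
⟨p⟩ = 0.0000 and ⟨p²⟩ = 7.0532.
(Δp)² = 7.0532 − (0.0000)² = 7.0532.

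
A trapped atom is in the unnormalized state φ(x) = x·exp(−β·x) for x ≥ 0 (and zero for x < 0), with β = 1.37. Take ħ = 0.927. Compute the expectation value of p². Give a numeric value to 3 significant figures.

p² φ = −ħ² d²φ/dx²; ⟨p²⟩ = −ħ² ∫ φ*·φ'' dx / ∫|φ|² dx.
Differentiate x·exp(−β·x) with the product rule; every integrand then reduces to terms xʲ·e^(−2βx) on [0, ∞), with ∫₀^∞ xʲ·e^(−2βx) dx = j!/(2β)^(j+1).
State is unnormalized: ∫|φ|² dx = 0.097225, and ∫φ*·(−ħ² φ'') dx = 0.15681, so ⟨p²⟩ = 0.15681 / 0.097225.
⟨p²⟩ = 1.6129.

1.61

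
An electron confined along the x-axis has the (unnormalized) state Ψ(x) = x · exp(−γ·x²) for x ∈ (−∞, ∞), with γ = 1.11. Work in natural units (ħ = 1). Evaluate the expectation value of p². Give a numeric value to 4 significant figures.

p² Ψ = −ħ² d²Ψ/dx²; ⟨p²⟩ = −ħ² ∫ Ψ*·Ψ'' dx / ∫|Ψ|² dx.
Expand each integrand as polynomial × e^(−2γx²) and use ∫x^(2j)·e^(−2γx²) dx = (2j−1)!!/(4γ)^j · √(π/(2γ)), odd powers → 0; here √(π/(2γ)) = 1.1896. Differentiate with the product rule, d/dx e^(−γx²) = −2γx·e^(−γx²).
State is unnormalized: ∫|Ψ|² dx = 0.26793, and ∫Ψ*·(−ħ² Ψ'') dx = 0.89219, so ⟨p²⟩ = 0.89219 / 0.26793.
⟨p²⟩ = 3.3300.

3.330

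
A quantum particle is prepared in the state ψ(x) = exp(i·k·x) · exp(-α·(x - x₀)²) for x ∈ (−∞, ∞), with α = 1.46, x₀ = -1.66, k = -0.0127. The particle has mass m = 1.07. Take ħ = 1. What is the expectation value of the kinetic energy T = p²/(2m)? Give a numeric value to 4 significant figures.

T = −(ħ²/2m) d²/dx², so ⟨T⟩ = −(ħ²/2m) ∫ ψ*·ψ'' dx / ∫|ψ|² dx; with m = 1.07.
Gaussian moments (u = x − x₀): ∫u^(2j)·e^(−2αu²) du = (2j−1)!!/(4α)^j · √(π/(2α)), odd powers integrate to 0; here √(π/(2α)) = 1.0373. Derivatives: ψ′ = (ik − 2αu)·ψ, ψ″ = ((ik − 2αu)² − 2α)·ψ; the odd-in-u pieces drop out.
State is unnormalized: ∫|ψ|² dx = 1.0373, and ∫ψ*·(−ħ²/2m · ψ'') dx = 0.70773, so ⟨T⟩ = 0.70773 / 1.0373.
⟨T⟩ = 0.68232.

0.6823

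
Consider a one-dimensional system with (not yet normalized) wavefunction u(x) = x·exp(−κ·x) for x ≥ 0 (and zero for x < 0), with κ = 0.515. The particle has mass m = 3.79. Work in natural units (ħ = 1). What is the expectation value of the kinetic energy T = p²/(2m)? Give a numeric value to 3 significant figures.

T = −(ħ²/2m) d²/dx², so ⟨T⟩ = −(ħ²/2m) ∫ u*·u'' dx / ∫|u|² dx; with m = 3.79.
Differentiate x·exp(−κ·x) with the product rule; every integrand then reduces to terms xʲ·e^(−2κx) on [0, ∞), with ∫₀^∞ xʲ·e^(−2κx) dx = j!/(2κ)^(j+1).
State is unnormalized: ∫|u|² dx = 1.8303, and ∫u*·(−ħ²/2m · u'') dx = 0.064042, so ⟨T⟩ = 0.064042 / 1.8303.
⟨T⟩ = 0.034990.

0.0350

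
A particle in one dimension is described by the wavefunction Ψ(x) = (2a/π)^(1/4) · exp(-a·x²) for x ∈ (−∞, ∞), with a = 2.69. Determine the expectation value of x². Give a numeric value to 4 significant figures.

⟨x²⟩ = ∫ x²·|Ψ|² dx (integrals over the domain).
Gaussian moments: ∫x^(2j)·e^(−2ax²) dx = (2j−1)!!/(4a)^j · √(π/(2a)), odd powers integrate to 0; here √(π/(2a)) = 0.76416.
⟨x²⟩ = 0.092937.

0.09294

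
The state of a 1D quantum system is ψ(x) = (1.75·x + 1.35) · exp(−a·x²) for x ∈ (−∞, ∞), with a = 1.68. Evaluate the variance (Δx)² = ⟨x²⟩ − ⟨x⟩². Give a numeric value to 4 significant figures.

0.1131

Compute ⟨x⟩ and ⟨x²⟩ separately, then (Δx)² = ⟨x²⟩ − ⟨x⟩².
Expand each integrand as polynomial × e^(−2ax²) and use ∫x^(2j)·e^(−2ax²) dx = (2j−1)!!/(4a)^j · √(π/(2a)), odd powers → 0; here √(π/(2a)) = 0.96695.
Normalization: ∫|ψ|² dx = 2.2029.
⟨x⟩ = 0.30863 and ⟨x²⟩ = 0.20834.
(Δx)² = 0.20834 − (0.30863)² = 0.11309.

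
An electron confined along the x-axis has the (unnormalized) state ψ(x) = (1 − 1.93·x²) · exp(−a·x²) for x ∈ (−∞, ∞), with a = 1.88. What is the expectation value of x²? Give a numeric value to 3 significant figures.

⟨x²⟩ = ∫ x²·|ψ|² dx / ∫|ψ|² dx (integrals over the domain).
Expand each integrand as polynomial × e^(−2ax²) and use ∫x^(2j)·e^(−2ax²) dx = (2j−1)!!/(4a)^j · √(π/(2a)), odd powers → 0; here √(π/(2a)) = 0.91407.
State is unnormalized: ∫|ψ|² dx = 0.62551, and ∫ψ*·x²·ψ dx = 0.054472, so ⟨x²⟩ = 0.054472 / 0.62551.
⟨x²⟩ = 0.087084.

0.0871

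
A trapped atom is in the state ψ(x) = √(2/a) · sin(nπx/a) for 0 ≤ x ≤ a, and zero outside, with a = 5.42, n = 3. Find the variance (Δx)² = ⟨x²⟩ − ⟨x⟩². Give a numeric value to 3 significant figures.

Compute ⟨x⟩ and ⟨x²⟩ separately, then (Δx)² = ⟨x²⟩ − ⟨x⟩².
With sin²θ = (1 − cos2θ)/2 on 0 ≤ x ≤ a: ∫sin²(nπx/a) dx = a/2, ∫x·sin²(nπx/a) dx = a²/4, ∫x²·sin²(nπx/a) dx = a³·(1/6 − 1/(4n²π²)); higher powers xᵏ the same way, integrating xᵏ·cos(2nπx/a) by parts.
⟨x⟩ = 2.7100 and ⟨x²⟩ = 9.6268.
(Δx)² = 9.6268 − (2.7100)² = 2.2827.

2.28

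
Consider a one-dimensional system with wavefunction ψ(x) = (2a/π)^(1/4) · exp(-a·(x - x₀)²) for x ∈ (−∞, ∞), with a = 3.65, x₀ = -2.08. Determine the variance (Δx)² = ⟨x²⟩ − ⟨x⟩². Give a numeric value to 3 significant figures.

Compute ⟨x⟩ and ⟨x²⟩ separately, then (Δx)² = ⟨x²⟩ − ⟨x⟩².
Gaussian moments (u = x − x₀): ∫u^(2j)·e^(−2au²) du = (2j−1)!!/(4a)^j · √(π/(2a)), odd powers integrate to 0; here √(π/(2a)) = 0.65601.
⟨x⟩ = -2.0800 and ⟨x²⟩ = 4.3949.
(Δx)² = 4.3949 − (-2.0800)² = 0.068493.

0.0685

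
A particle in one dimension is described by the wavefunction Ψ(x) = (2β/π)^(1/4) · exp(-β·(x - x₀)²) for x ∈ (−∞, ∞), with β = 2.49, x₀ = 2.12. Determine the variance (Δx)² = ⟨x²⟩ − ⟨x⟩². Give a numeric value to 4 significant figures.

0.1004

Compute ⟨x⟩ and ⟨x²⟩ separately, then (Δx)² = ⟨x²⟩ − ⟨x⟩².
Gaussian moments (u = x − x₀): ∫u^(2j)·e^(−2βu²) du = (2j−1)!!/(4β)^j · √(π/(2β)), odd powers integrate to 0; here √(π/(2β)) = 0.79426.
⟨x⟩ = 2.1200 and ⟨x²⟩ = 4.5948.
(Δx)² = 4.5948 − (2.1200)² = 0.10040.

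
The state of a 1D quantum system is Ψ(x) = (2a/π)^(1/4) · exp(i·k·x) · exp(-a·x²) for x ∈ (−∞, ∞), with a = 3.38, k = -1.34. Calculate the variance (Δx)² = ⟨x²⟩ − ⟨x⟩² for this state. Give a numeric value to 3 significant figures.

0.0740

Compute ⟨x⟩ and ⟨x²⟩ separately, then (Δx)² = ⟨x²⟩ − ⟨x⟩².
Gaussian moments: ∫x^(2j)·e^(−2ax²) dx = (2j−1)!!/(4a)^j · √(π/(2a)), odd powers integrate to 0; here √(π/(2a)) = 0.68171.
⟨x⟩ = 0.0000 and ⟨x²⟩ = 0.073964.
(Δx)² = 0.073964 − (0.0000)² = 0.073964.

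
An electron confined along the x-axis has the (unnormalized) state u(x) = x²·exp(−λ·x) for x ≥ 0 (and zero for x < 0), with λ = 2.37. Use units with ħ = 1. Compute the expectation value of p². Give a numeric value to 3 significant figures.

p² u = −ħ² d²u/dx²; ⟨p²⟩ = −ħ² ∫ u*·u'' dx / ∫|u|² dx.
Differentiate x²·exp(−λ·x) with the product rule; every integrand then reduces to terms xʲ·e^(−2λx) on [0, ∞), with ∫₀^∞ xʲ·e^(−2λx) dx = j!/(2λ)^(j+1).
State is unnormalized: ∫|u|² dx = 0.010030, and ∫u*·(−ħ² u'') dx = 0.018780, so ⟨p²⟩ = 0.018780 / 0.010030.
⟨p²⟩ = 1.8723.

1.87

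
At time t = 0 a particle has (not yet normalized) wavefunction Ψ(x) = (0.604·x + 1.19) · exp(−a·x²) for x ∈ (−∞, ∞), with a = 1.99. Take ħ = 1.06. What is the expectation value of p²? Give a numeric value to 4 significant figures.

p² Ψ = −ħ² d²Ψ/dx²; ⟨p²⟩ = −ħ² ∫ Ψ*·Ψ'' dx / ∫|Ψ|² dx.
Expand each integrand as polynomial × e^(−2ax²) and use ∫x^(2j)·e^(−2ax²) dx = (2j−1)!!/(4a)^j · √(π/(2a)), odd powers → 0; here √(π/(2a)) = 0.88845. Differentiate with the product rule, d/dx e^(−ax²) = −2ax·e^(−ax²).
State is unnormalized: ∫|Ψ|² dx = 1.2989, and ∫Ψ*·(−ħ² Ψ'') dx = 3.0863, so ⟨p²⟩ = 3.0863 / 1.2989.
⟨p²⟩ = 2.3762.

2.376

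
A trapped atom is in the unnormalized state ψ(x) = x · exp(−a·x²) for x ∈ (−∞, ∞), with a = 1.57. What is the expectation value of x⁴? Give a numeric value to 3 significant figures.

⟨x⁴⟩ = ∫ x⁴·|ψ|² dx / ∫|ψ|² dx (integrals over the domain).
Expand each integrand as polynomial × e^(−2ax²) and use ∫x^(2j)·e^(−2ax²) dx = (2j−1)!!/(4a)^j · √(π/(2a)), odd powers → 0; here √(π/(2a)) = 1.0003.
State is unnormalized: ∫|ψ|² dx = 0.15928, and ∫ψ*·x⁴·ψ dx = 0.060579, so ⟨x⁴⟩ = 0.060579 / 0.15928.
⟨x⁴⟩ = 0.38034.

0.380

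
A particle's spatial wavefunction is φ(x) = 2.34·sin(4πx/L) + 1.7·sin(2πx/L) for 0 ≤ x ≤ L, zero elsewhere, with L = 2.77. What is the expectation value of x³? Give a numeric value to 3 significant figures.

6.47

⟨x³⟩ = ∫ x³·|φ|² dx / ∫|φ|² dx (integrals over the domain).
On 0 ≤ x ≤ L (j ≠ l): ∫sin²(jπx/L) dx = L/2, ∫sin(jπx/L)·sin(lπx/L) dx = 0; diagonal moments ∫x·sin²(jπx/L) dx = L²/4, ∫x²·sin²(jπx/L) dx = L³·(1/6 − 1/(4j²π²)); cross terms ∫x·sin(jπx/L)·sin(lπx/L) dx = 0 for j + l even and −4jlL²/(π²(j² − l²)²) for j + l odd, ∫x²·sin(jπx/L)·sin(lπx/L) dx = (−1)^(j+l)·4jlL³/(π²(j² − l²)²); higher powers the same way via product-to-sum and parts.
State is unnormalized: ∫|φ|² dx = 11.586, and ∫φ*·x³·φ dx = 75.002, so ⟨x³⟩ = 75.002 / 11.586.
⟨x³⟩ = 6.4733.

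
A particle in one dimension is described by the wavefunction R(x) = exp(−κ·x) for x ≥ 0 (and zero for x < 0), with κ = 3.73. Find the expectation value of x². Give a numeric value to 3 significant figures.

⟨x²⟩ = ∫ x²·|R|² dx / ∫|R|² dx (integrals over the domain).
Every integrand reduces to terms xʲ·e^(−2κx) on [0, ∞); use ∫₀^∞ xʲ·e^(−2κx) dx = j!/(2κ)^(j+1).
State is unnormalized: ∫|R|² dx = 0.13405, and ∫R*·x²·R dx = 0.0048174, so ⟨x²⟩ = 0.0048174 / 0.13405.
⟨x²⟩ = 0.035938.

0.0359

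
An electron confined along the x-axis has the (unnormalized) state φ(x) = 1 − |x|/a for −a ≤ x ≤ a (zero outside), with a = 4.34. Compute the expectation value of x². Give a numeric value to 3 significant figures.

1.88

⟨x²⟩ = ∫ x²·|φ|² dx / ∫|φ|² dx (integrals over the domain).
φ is even, so ∫ over [−a, a] = 2∫₀ᵃ with φ = 1 − x/a there: ∫₀ᵃ (1 − x/a)² dx = a/3, ∫₀ᵃ x²(1 − x/a)² dx = a³/30, ∫₀ᵃ x⁴(1 − x/a)² dx = a⁵/105.
State is unnormalized: ∫|φ|² dx = 2.8933, and ∫φ*·x²·φ dx = 5.4498, so ⟨x²⟩ = 5.4498 / 2.8933.
⟨x²⟩ = 1.8836.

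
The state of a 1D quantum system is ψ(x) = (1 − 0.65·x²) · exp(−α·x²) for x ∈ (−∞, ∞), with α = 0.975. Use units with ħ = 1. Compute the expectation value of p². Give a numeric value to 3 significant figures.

1.99

p² ψ = −ħ² d²ψ/dx²; ⟨p²⟩ = −ħ² ∫ ψ*·ψ'' dx / ∫|ψ|² dx.
Expand each integrand as polynomial × e^(−2αx²) and use ∫x^(2j)·e^(−2αx²) dx = (2j−1)!!/(4α)^j · √(π/(2α)), odd powers → 0; here √(π/(2α)) = 1.2693. Differentiate with the product rule, d/dx e^(−αx²) = −2αx·e^(−αx²).
State is unnormalized: ∫|ψ|² dx = 0.95196, and ∫ψ*·(−ħ² ψ'') dx = 1.8907, so ⟨p²⟩ = 1.8907 / 0.95196.
⟨p²⟩ = 1.9861.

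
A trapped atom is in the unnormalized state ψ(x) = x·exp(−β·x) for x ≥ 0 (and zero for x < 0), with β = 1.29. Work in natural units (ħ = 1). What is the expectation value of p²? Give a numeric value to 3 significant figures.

1.66

p² ψ = −ħ² d²ψ/dx²; ⟨p²⟩ = −ħ² ∫ ψ*·ψ'' dx / ∫|ψ|² dx.
Differentiate x·exp(−β·x) with the product rule; every integrand then reduces to terms xʲ·e^(−2βx) on [0, ∞), with ∫₀^∞ xʲ·e^(−2βx) dx = j!/(2β)^(j+1).
State is unnormalized: ∫|ψ|² dx = 0.11646, and ∫ψ*·(−ħ² ψ'') dx = 0.19380, so ⟨p²⟩ = 0.19380 / 0.11646.
⟨p²⟩ = 1.6641.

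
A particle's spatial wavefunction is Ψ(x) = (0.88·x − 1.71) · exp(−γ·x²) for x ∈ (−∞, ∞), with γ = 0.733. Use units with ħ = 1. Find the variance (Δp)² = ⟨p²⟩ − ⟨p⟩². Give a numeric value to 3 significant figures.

0.854

Compute ⟨p⟩ and ⟨p²⟩ separately; (Δp)² = ⟨p²⟩ − ⟨p⟩².
Expand each integrand as polynomial × e^(−2γx²) and use ∫x^(2j)·e^(−2γx²) dx = (2j−1)!!/(4γ)^j · √(π/(2γ)), odd powers → 0; here √(π/(2γ)) = 1.4639. Differentiate with the product rule, d/dx e^(−γx²) = −2γx·e^(−γx²).
Normalization: ∫|Ψ|² dx = 4.6672.
⟨p⟩ = 0.0000 and ⟨p²⟩ = 0.85445.
(Δp)² = 0.85445 − (0.0000)² = 0.85445.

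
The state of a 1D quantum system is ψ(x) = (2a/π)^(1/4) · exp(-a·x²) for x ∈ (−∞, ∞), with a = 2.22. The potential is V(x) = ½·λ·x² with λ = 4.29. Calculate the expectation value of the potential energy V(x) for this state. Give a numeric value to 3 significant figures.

0.242

⟨V⟩ = ∫ V(x)·|ψ|² dx.
Gaussian moments: ∫x^(2j)·e^(−2ax²) dx = (2j−1)!!/(4a)^j · √(π/(2a)), odd powers integrate to 0; here √(π/(2a)) = 0.84117.
⟨V⟩ = 0.24155.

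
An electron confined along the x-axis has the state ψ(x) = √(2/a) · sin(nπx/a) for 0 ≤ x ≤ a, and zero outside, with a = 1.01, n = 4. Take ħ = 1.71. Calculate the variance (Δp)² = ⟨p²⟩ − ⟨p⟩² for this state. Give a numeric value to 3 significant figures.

Compute ⟨p⟩ and ⟨p²⟩ separately; (Δp)² = ⟨p²⟩ − ⟨p⟩².
d/dx sin(nπx/a) = (nπ/a)·cos(nπx/a) and d²/dx² sin(nπx/a) = −(nπ/a)²·sin(nπx/a); on 0 ≤ x ≤ a, ∫sin²(nπx/a) dx = a/2 and ∫sin(nπx/a)·cos(nπx/a) dx = 0.
⟨p⟩ = 0.0000 and ⟨p²⟩ = 452.66.
(Δp)² = 452.66 − (0.0000)² = 452.66.

453.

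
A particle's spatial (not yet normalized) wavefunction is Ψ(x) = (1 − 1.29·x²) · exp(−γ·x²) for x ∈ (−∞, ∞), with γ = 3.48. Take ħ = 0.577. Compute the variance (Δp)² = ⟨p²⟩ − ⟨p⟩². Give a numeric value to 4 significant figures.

Compute ⟨p⟩ and ⟨p²⟩ separately; (Δp)² = ⟨p²⟩ − ⟨p⟩².
Expand each integrand as polynomial × e^(−2γx²) and use ∫x^(2j)·e^(−2γx²) dx = (2j−1)!!/(4γ)^j · √(π/(2γ)), odd powers → 0; here √(π/(2γ)) = 0.67185. Differentiate with the product rule, d/dx e^(−γx²) = −2γx·e^(−γx²).
Normalization: ∫|Ψ|² dx = 0.56463.
⟨p⟩ = 0.0000 and ⟨p²⟩ = 1.7170.
(Δp)² = 1.7170 − (0.0000)² = 1.7170.

1.717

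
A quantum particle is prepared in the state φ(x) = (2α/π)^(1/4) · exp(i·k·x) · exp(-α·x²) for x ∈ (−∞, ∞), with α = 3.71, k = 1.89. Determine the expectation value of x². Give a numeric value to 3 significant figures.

0.0674

⟨x²⟩ = ∫ x²·|φ|² dx (integrals over the domain).
Gaussian moments: ∫x^(2j)·e^(−2αx²) dx = (2j−1)!!/(4α)^j · √(π/(2α)), odd powers integrate to 0; here √(π/(2α)) = 0.65069.
⟨x²⟩ = 0.067385.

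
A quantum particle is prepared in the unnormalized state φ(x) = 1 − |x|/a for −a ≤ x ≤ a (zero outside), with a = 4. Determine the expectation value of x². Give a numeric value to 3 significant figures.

1.60

⟨x²⟩ = ∫ x²·|φ|² dx / ∫|φ|² dx (integrals over the domain).
φ is even, so ∫ over [−a, a] = 2∫₀ᵃ with φ = 1 − x/a there: ∫₀ᵃ (1 − x/a)² dx = a/3, ∫₀ᵃ x²(1 − x/a)² dx = a³/30, ∫₀ᵃ x⁴(1 − x/a)² dx = a⁵/105.
State is unnormalized: ∫|φ|² dx = 2.6667, and ∫φ*·x²·φ dx = 4.2667, so ⟨x²⟩ = 4.2667 / 2.6667.
⟨x²⟩ = 1.6000.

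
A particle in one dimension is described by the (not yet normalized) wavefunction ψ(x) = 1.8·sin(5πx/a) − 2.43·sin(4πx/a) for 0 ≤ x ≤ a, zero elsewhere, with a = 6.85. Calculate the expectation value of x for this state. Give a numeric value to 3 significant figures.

⟨x⟩ = ∫ x·|ψ|² dx / ∫|ψ|² dx (integrals over the domain).
On 0 ≤ x ≤ a (j ≠ l): ∫sin²(jπx/a) dx = a/2, ∫sin(jπx/a)·sin(lπx/a) dx = 0; diagonal moments ∫x·sin²(jπx/a) dx = a²/4, ∫x²·sin²(jπx/a) dx = a³·(1/6 − 1/(4j²π²)); cross terms ∫x·sin(jπx/a)·sin(lπx/a) dx = 0 for j + l even and −4jla²/(π²(j² − l²)²) for j + l odd, ∫x²·sin(jπx/a)·sin(lπx/a) dx = (−1)^(j+l)·4jla³/(π²(j² − l²)²); higher powers the same way via product-to-sum and parts.
State is unnormalized: ∫|ψ|² dx = 31.321, and ∫ψ*·x·ψ dx = 148.35, so ⟨x⟩ = 148.35 / 31.321.
⟨x⟩ = 4.7365.

4.74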